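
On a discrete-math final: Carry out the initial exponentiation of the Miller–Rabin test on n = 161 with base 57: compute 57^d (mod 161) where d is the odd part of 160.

n − 1 = 160 = 2^5 · 5, so s = 5 and d = 5.
57^5 mod 161 = 120.

120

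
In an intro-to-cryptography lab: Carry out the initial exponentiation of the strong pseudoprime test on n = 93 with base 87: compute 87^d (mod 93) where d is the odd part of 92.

36

n − 1 = 92 = 2^2 · 23, so s = 2 and d = 23.
Repeated squaring mod 93: 87^1 ≡ 87, 87^2 ≡ 36, 87^4 ≡ 87, 87^8 ≡ 36, 87^16 ≡ 87.
23 = 16 + 4 + 2 + 1, so 87^23 ≡ 87·87·36·87 ≡ 36 (mod 93).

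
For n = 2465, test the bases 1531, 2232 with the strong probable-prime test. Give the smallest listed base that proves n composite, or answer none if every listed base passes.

2232

n − 1 = 2464 = 2^5 · 77, so s = 5 and d = 77.
Base 1531: x_0 = 1531^77 mod 2465 = 1. x_0 = 1, so 1531 is not a witness.
Base 2232: x_0 = 2232^77 mod 2465 = 1652. x_0 is neither 1 nor 2464, so continue squaring. x_1 = 1652^2 mod 2465 = 349. x_2 = 349^2 mod 2465 = 1016. x_3 = 1016^2 mod 2465 = 1886. x_4 = 1886^2 mod 2465 = 1. x_4 = 1 but x_3 ≠ ±1, a nontrivial square root of 1 — 2232 is a witness and 2465 is composite.
The smallest witness among the given bases is 2232.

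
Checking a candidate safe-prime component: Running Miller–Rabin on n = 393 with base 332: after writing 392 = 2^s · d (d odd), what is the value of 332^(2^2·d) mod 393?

61

n − 1 = 392 = 2^3 · 49, so s = 3 and d = 49.
x_0 = 332^49 mod 393 = 335.
x_1 = 335^2 mod 393 = 220.
x_2 = 220^2 mod 393 = 61.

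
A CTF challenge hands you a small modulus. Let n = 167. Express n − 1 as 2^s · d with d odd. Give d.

Halving: 166 → 83; 83 is odd.
So 166 = 2^1 · 83.

83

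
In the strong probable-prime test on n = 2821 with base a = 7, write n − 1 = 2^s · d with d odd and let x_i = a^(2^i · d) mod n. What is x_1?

714

n − 1 = 2820 = 2^2 · 705, so s = 2 and d = 705.
Repeated squaring mod 2821: 7^1 ≡ 7, 7^2 ≡ 49, 7^4 ≡ 2401, 7^8 ≡ 1498, 7^16 ≡ 1309, 7^32 ≡ 1134, 7^64 ≡ 2401, 7^128 ≡ 1498, 7^256 ≡ 1309, 7^512 ≡ 1134.
705 = 512 + 128 + 64 + 1, so 7^705 ≡ 1134·1498·2401·7 ≡ 931 (mod 2821).
x_0 = 931.
x_1 = 931^2 mod 2821 = 714.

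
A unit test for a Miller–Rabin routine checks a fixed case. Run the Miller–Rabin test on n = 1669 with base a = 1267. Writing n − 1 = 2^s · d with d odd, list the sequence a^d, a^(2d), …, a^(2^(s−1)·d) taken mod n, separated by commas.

n − 1 = 1668 = 2^2 · 417, so s = 2 and d = 417.
x_0 = 1267^417 mod 1669 = 1.
x_1 = 1^2 mod 1669 = 1.

1, 1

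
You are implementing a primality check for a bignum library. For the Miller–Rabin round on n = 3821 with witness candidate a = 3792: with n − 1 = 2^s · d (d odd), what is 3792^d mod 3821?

n − 1 = 3820 = 2^2 · 955, so s = 2 and d = 955.
3792^955 mod 3821 = 1.

1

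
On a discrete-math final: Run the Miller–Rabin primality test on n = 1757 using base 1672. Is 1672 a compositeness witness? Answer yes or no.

n − 1 = 1756 = 2^2 · 439, so s = 2 and d = 439.
x_0 = 1672^439 mod 1757 = 797.
x_0 is neither 1 nor 1756, so continue squaring.
x_1 = 797^2 mod 1757 = 932.
Reached i = s−1 = 1 without hitting −1: 1672 is a Miller–Rabin witness and 1757 is composite.

yes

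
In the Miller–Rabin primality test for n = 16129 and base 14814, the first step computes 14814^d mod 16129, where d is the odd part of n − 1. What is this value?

382

n − 1 = 16128 = 2^8 · 63, so s = 8 and d = 63.
By repeated squaring, 14814^63 ≡ 382 (mod 16129).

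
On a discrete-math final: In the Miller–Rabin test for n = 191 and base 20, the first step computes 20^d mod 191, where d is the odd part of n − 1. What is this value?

n − 1 = 190 = 2^1 · 95, so s = 1 and d = 95.
By repeated squaring, 20^95 ≡ 1 (mod 191).

1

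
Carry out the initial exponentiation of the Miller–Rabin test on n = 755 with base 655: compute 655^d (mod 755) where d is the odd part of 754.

570

n − 1 = 754 = 2^1 · 377, so s = 1 and d = 377.
655^377 mod 755 = 570.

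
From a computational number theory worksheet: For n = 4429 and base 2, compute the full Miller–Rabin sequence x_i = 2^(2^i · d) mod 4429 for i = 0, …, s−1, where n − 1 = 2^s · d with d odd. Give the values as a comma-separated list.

n − 1 = 4428 = 2^2 · 1107, so s = 2 and d = 1107.
x_0 = 2^1107 mod 4429 = 905.
x_1 = 905^2 mod 4429 = 4089.

905, 4089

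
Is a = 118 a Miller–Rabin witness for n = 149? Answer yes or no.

n − 1 = 148 = 2^2 · 37, so s = 2 and d = 37.
x_0 = 118^37 mod 149 = 148.
x_0 = 148 ≡ −1, so 118 is not a witness.

no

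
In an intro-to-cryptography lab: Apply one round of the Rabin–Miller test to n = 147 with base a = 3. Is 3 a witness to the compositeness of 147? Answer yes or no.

yes

n − 1 = 146 = 2^1 · 73, so s = 1 and d = 73.
x_0 = 3^73 mod 147 = 45.
x_0 ∉ {1, 146} and s = 1, so 3 is a Miller–Rabin witness and 147 is composite.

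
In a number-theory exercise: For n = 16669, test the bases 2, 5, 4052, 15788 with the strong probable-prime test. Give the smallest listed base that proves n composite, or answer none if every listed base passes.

n − 1 = 16668 = 2^2 · 4167, so s = 2 and d = 4167.
Base 2: x_0 = 2^4167 mod 16669 = 8711. x_0 is neither 1 nor 16668, so continue squaring. x_1 = 8711^2 mod 16669 = 4233. Reached i = s−1 = 1 without hitting −1: 2 is a Miller–Rabin witness and 16669 is composite.
Base 5: x_0 = 5^4167 mod 16669 = 8676. x_0 is neither 1 nor 16668, so continue squaring. x_1 = 8676^2 mod 16669 = 12441. Reached i = s−1 = 1 without hitting −1: 5 is a Miller–Rabin witness and 16669 is composite.
Base 4052: x_0 = 4052^4167 mod 16669 = 9639. x_0 is neither 1 nor 16668, so continue squaring. x_1 = 9639^2 mod 16669 = 13984. Reached i = s−1 = 1 without hitting −1: 4052 is a Miller–Rabin witness and 16669 is composite.
Base 15788: x_0 = 15788^4167 mod 16669 = 14205. x_0 is neither 1 nor 16668, so continue squaring. x_1 = 14205^2 mod 16669 = 3780. Reached i = s−1 = 1 without hitting −1: 15788 is a Miller–Rabin witness and 16669 is composite.
The smallest witness among the given bases is 2.

2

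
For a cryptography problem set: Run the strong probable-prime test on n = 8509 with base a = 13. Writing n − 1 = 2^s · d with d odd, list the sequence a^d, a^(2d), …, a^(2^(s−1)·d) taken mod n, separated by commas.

n − 1 = 8508 = 2^2 · 2127, so s = 2 and d = 2127.
x_0 = 13^2127 mod 8509 = 1727.
x_1 = 1727^2 mod 8509 = 4379.

1727, 4379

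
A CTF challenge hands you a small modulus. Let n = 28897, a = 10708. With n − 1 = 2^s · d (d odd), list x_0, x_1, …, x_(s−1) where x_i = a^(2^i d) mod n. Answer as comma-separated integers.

n − 1 = 28896 = 2^5 · 903, so s = 5 and d = 903.
x_0 = 10708^903 mod 28897 = 23984.
x_1 = 23984^2 mod 28897 = 8574.
x_2 = 8574^2 mod 28897 = 28405.
x_3 = 28405^2 mod 28897 = 10888.
x_4 = 10888^2 mod 28897 = 13050.

23984, 8574, 28405, 10888, 13050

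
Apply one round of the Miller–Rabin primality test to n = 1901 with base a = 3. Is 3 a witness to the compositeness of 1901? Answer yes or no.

n − 1 = 1900 = 2^2 · 475, so s = 2 and d = 475.
x_0 = 3^475 mod 1901 = 218.
x_0 is neither 1 nor 1900, so continue squaring.
x_1 = 218^2 mod 1901 = 1900.
x_1 ≡ −1, so 3 is not a witness.

no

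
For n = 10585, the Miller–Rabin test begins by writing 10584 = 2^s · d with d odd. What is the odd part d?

Halving: 10584 → 5292 → 2646 → 1323; 1323 is odd.
So 10584 = 2^3 · 1323.

1323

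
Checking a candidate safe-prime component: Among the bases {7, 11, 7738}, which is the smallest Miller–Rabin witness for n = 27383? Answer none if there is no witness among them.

n − 1 = 27382 = 2^1 · 13691, so s = 1 and d = 13691.
Base 7: x_0 = 7^13691 mod 27383 = 3195. x_0 ∉ {1, 27382} and s = 1, so 7 is a Miller–Rabin witness and 27383 is composite.
Base 11: x_0 = 11^13691 mod 27383 = 22909. x_0 ∉ {1, 27382} and s = 1, so 11 is a Miller–Rabin witness and 27383 is composite.
Base 7738: x_0 = 7738^13691 mod 27383 = 25354. x_0 ∉ {1, 27382} and s = 1, so 7738 is a Miller–Rabin witness and 27383 is composite.
The smallest witness among the given bases is 7.

7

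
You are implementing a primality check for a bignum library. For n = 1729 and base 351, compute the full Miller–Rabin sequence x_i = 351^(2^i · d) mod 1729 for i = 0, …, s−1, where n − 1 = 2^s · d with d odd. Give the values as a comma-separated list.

533, 533, 533, 533, 533, 533

n − 1 = 1728 = 2^6 · 27, so s = 6 and d = 27.
x_0 = 351^27 mod 1729 = 533.
x_1 = 533^2 mod 1729 = 533.
x_2 = 533^2 mod 1729 = 533.
x_3 = 533^2 mod 1729 = 533.
x_4 = 533^2 mod 1729 = 533.
x_5 = 533^2 mod 1729 = 533.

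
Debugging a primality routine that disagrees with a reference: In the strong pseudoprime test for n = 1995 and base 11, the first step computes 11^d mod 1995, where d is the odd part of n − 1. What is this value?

11

n − 1 = 1994 = 2^1 · 997, so s = 1 and d = 997.
Repeated squaring mod 1995: 11^1 ≡ 11, 11^2 ≡ 121, 11^4 ≡ 676, 11^8 ≡ 121, 11^16 ≡ 676, 11^32 ≡ 121, 11^64 ≡ 676, 11^128 ≡ 121, 11^256 ≡ 676, 11^512 ≡ 121.
997 = 512 + 256 + 128 + 64 + 32 + 4 + 1, so 11^997 ≡ 121·676·121·676·121·676·11 ≡ 11 (mod 1995).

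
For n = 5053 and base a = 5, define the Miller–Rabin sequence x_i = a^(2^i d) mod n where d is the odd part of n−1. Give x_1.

1520

n − 1 = 5052 = 2^2 · 1263, so s = 2 and d = 1263.
x_0 = 5^1263 mod 5053 = 404.
x_1 = 404^2 mod 5053 = 1520.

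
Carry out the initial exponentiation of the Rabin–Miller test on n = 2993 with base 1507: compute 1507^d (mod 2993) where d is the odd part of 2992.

433

n − 1 = 2992 = 2^4 · 187, so s = 4 and d = 187.
1507^187 mod 2993 = 433.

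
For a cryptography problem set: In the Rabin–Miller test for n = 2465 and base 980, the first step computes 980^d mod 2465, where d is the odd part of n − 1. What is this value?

755

n − 1 = 2464 = 2^5 · 77, so s = 5 and d = 77.
Repeated squaring mod 2465: 980^1 ≡ 980, 980^2 ≡ 1515, 980^4 ≡ 310, 980^8 ≡ 2430, 980^16 ≡ 1225, 980^32 ≡ 1905, 980^64 ≡ 545.
77 = 64 + 8 + 4 + 1, so 980^77 ≡ 545·2430·310·980 ≡ 755 (mod 2465).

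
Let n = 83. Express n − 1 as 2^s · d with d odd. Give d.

41

Halving: 82 → 41; 41 is odd.
So 82 = 2^1 · 41.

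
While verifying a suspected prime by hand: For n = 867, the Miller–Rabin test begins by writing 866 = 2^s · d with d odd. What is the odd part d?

Halving: 866 → 433; 433 is odd.
So 866 = 2^1 · 433.

433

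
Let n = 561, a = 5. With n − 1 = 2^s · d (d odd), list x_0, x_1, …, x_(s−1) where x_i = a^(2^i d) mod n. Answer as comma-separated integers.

n − 1 = 560 = 2^4 · 35, so s = 4 and d = 35.
x_0 = 5^35 mod 561 = 23.
x_1 = 23^2 mod 561 = 529.
x_2 = 529^2 mod 561 = 463.
x_3 = 463^2 mod 561 = 67.

23, 529, 463, 67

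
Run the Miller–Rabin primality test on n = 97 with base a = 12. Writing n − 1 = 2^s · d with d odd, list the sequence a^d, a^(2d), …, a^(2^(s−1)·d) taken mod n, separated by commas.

n − 1 = 96 = 2^5 · 3, so s = 5 and d = 3.
x_0 = 12^3 mod 97 = 79.
x_1 = 79^2 mod 97 = 33.
x_2 = 33^2 mod 97 = 22.
x_3 = 22^2 mod 97 = 96.
x_4 = 96^2 mod 97 = 1.

79, 33, 22, 96, 1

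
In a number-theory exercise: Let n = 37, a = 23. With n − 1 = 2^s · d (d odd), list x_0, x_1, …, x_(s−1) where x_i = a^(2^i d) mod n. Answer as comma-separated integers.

n − 1 = 36 = 2^2 · 9, so s = 2 and d = 9.
x_0 = 23^9 mod 37 = 6.
x_1 = 6^2 mod 37 = 36.

6, 36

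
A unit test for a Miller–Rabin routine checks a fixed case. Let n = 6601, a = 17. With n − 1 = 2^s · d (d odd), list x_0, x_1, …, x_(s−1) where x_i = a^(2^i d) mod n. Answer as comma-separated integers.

n − 1 = 6600 = 2^3 · 825, so s = 3 and d = 825.
x_0 = 17^825 mod 6601 = 5795.
x_1 = 5795^2 mod 6601 = 2738.
x_2 = 2738^2 mod 6601 = 4509.

5795, 2738, 4509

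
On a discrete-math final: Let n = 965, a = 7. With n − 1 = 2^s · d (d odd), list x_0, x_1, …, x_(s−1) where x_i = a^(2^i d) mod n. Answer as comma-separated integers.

n − 1 = 964 = 2^2 · 241, so s = 2 and d = 241.
x_0 = 7^241 mod 965 = 7.
x_1 = 7^2 mod 965 = 49.

7, 49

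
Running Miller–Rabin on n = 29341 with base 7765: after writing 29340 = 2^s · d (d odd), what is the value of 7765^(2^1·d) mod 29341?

22569

n − 1 = 29340 = 2^2 · 7335, so s = 2 and d = 7335.
x_0 = 7765^7335 mod 29341 = 12882.
x_1 = 12882^2 mod 29341 = 22569.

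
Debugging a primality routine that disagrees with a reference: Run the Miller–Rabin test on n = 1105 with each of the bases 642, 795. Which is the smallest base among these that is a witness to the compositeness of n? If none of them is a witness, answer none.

795

n − 1 = 1104 = 2^4 · 69, so s = 4 and d = 69.
Base 642: x_0 = 642^69 mod 1105 = 642. x_0 is neither 1 nor 1104, so continue squaring. x_1 = 642^2 mod 1105 = 1104. x_1 ≡ −1, so 642 is not a witness.
Base 795: x_0 = 795^69 mod 1105 = 200. x_0 is neither 1 nor 1104, so continue squaring. x_1 = 200^2 mod 1105 = 220. x_2 = 220^2 mod 1105 = 885. x_3 = 885^2 mod 1105 = 885. Reached i = s−1 = 3 without hitting −1: 795 is a Miller–Rabin witness and 1105 is composite.
The smallest witness among the given bases is 795.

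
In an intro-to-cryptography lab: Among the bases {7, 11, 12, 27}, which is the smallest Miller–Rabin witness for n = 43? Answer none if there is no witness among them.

none

n − 1 = 42 = 2^1 · 21, so s = 1 and d = 21.
Base 7: x_0 = 7^21 mod 43 = 42. x_0 = 42 ≡ −1, so 7 is not a witness.
Base 11: x_0 = 11^21 mod 43 = 1. x_0 = 1, so 11 is not a witness.
Base 12: x_0 = 12^21 mod 43 = 42. x_0 = 42 ≡ −1, so 12 is not a witness.
Base 27: x_0 = 27^21 mod 43 = 42. x_0 = 42 ≡ −1, so 27 is not a witness.
No listed base is a witness for 43.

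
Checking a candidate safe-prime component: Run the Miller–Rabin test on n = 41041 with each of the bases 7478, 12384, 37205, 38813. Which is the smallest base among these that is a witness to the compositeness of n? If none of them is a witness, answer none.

12384

n − 1 = 41040 = 2^4 · 2565, so s = 4 and d = 2565.
Base 7478: x_0 = 7478^2565 mod 41041 = 1. x_0 = 1, so 7478 is not a witness.
Base 12384: x_0 = 12384^2565 mod 41041 = 6469. x_0 is neither 1 nor 41040, so continue squaring. x_1 = 6469^2 mod 41041 = 27182. x_2 = 27182^2 mod 41041 = 1. x_2 = 1 but x_1 ≠ ±1, a nontrivial square root of 1 — 12384 is a witness and 41041 is composite.
Base 37205: x_0 = 37205^2565 mod 41041 = 32473. x_0 is neither 1 nor 41040, so continue squaring. x_1 = 32473^2 mod 41041 = 29316. x_2 = 29316^2 mod 41041 = 29316. x_3 = 29316^2 mod 41041 = 29316. Reached i = s−1 = 3 without hitting −1: 37205 is a Miller–Rabin witness and 41041 is composite.
Base 38813: x_0 = 38813^2565 mod 41041 = 35069. x_0 is neither 1 nor 41040, so continue squaring. x_1 = 35069^2 mod 41041 = 155. x_2 = 155^2 mod 41041 = 24025. x_3 = 24025^2 mod 41041 = 1. x_3 = 1 but x_2 ≠ ±1, a nontrivial square root of 1 — 38813 is a witness and 41041 is composite.
The smallest witness among the given bases is 12384.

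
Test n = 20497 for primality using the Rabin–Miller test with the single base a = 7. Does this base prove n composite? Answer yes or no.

n − 1 = 20496 = 2^4 · 1281, so s = 4 and d = 1281.
x_0 = 7^1281 mod 20497 = 14134.
x_0 is neither 1 nor 20496, so continue squaring.
x_1 = 14134^2 mod 20497 = 6194.
x_2 = 6194^2 mod 20497 = 15749.
x_3 = 15749^2 mod 20497 = 17301.
Reached i = s−1 = 3 without hitting −1: 7 is a Miller–Rabin witness and 20497 is composite.

yes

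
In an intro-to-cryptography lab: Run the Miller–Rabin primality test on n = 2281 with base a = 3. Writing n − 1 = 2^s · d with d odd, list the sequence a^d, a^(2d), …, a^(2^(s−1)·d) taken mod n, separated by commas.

n − 1 = 2280 = 2^3 · 285, so s = 3 and d = 285.
x_0 = 3^285 mod 2281 = 1571.
x_1 = 1571^2 mod 2281 = 2280.
x_2 = 2280^2 mod 2281 = 1.

1571, 2280, 1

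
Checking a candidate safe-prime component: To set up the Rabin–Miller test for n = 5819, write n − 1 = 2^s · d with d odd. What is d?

Halving: 5818 → 2909; 2909 is odd.
So 5818 = 2^1 · 2909.

2909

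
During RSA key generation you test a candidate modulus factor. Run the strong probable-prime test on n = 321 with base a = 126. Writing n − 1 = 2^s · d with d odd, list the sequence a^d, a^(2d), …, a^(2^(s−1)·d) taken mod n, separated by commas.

12, 144, 192, 270, 33, 126

n − 1 = 320 = 2^6 · 5, so s = 6 and d = 5.
x_0 = 126^5 mod 321 = 12.
x_1 = 12^2 mod 321 = 144.
x_2 = 144^2 mod 321 = 192.
x_3 = 192^2 mod 321 = 270.
x_4 = 270^2 mod 321 = 33.
x_5 = 33^2 mod 321 = 126.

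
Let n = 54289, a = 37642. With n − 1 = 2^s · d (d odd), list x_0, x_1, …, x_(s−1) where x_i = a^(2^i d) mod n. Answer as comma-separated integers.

24376, 50560, 7457, 14913

n − 1 = 54288 = 2^4 · 3393, so s = 4 and d = 3393.
x_0 = 37642^3393 mod 54289 = 24376.
x_1 = 24376^2 mod 54289 = 50560.
x_2 = 50560^2 mod 54289 = 7457.
x_3 = 7457^2 mod 54289 = 14913.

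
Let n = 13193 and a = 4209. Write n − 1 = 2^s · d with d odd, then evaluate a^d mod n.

11068

n − 1 = 13192 = 2^3 · 1649, so s = 3 and d = 1649.
By repeated squaring, 4209^1649 ≡ 11068 (mod 13193).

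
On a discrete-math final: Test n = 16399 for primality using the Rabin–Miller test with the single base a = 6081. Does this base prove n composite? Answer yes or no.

yes

n − 1 = 16398 = 2^1 · 8199, so s = 1 and d = 8199.
Repeated squaring mod 16399: 6081^1 ≡ 6081, 6081^2 ≡ 15215, 6081^4 ≡ 7941, 6081^8 ≡ 5326, 6081^16 ≡ 12405, 6081^32 ≡ 12208, 6081^64 ≡ 1152, 6081^128 ≡ 15184, 6081^256 ≡ 315, 6081^512 ≡ 831, 6081^1024 ≡ 1803, 6081^2048 ≡ 3807, 6081^4096 ≡ 12932, 6081^8192 ≡ 16021.
8199 = 8192 + 4 + 2 + 1, so 6081^8199 ≡ 16021·7941·15215·6081 ≡ 14013 (mod 16399).
x_0 = 6081^8199 mod 16399 = 14013.
x_0 ∉ {1, 16398} and s = 1, so 6081 is a Miller–Rabin witness and 16399 is composite.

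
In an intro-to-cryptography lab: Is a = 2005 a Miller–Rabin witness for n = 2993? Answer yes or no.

n − 1 = 2992 = 2^4 · 187, so s = 4 and d = 187.
x_0 = 2005^187 mod 2993 = 1082.
x_0 is neither 1 nor 2992, so continue squaring.
x_1 = 1082^2 mod 2993 = 461.
x_2 = 461^2 mod 2993 = 18.
x_3 = 18^2 mod 2993 = 324.
Reached i = s−1 = 3 without hitting −1: 2005 is a Miller–Rabin witness and 2993 is composite.

yes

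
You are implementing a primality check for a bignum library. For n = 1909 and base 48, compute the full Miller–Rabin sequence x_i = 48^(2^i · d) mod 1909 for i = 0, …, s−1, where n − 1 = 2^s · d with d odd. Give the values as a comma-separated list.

n − 1 = 1908 = 2^2 · 477, so s = 2 and d = 477.
x_0 = 48^477 mod 1909 = 1833.
x_1 = 1833^2 mod 1909 = 49.

1833, 49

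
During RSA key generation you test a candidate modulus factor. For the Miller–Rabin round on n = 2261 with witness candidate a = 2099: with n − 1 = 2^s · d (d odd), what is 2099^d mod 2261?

n − 1 = 2260 = 2^2 · 565, so s = 2 and d = 565.
2099^565 mod 2261 = 1182.

1182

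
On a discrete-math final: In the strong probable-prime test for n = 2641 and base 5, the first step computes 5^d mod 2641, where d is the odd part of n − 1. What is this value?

n − 1 = 2640 = 2^4 · 165, so s = 4 and d = 165.
Repeated squaring mod 2641: 5^1 ≡ 5, 5^2 ≡ 25, 5^4 ≡ 625, 5^8 ≡ 2398, 5^16 ≡ 947, 5^32 ≡ 1510, 5^64 ≡ 917, 5^128 ≡ 1051.
165 = 128 + 32 + 4 + 1, so 5^165 ≡ 1051·1510·625·5 ≡ 1759 (mod 2641).

1759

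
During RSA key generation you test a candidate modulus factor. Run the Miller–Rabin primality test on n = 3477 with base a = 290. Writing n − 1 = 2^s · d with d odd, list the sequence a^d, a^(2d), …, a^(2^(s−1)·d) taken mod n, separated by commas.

n − 1 = 3476 = 2^2 · 869, so s = 2 and d = 869.
x_0 = 290^869 mod 3477 = 1529.
x_1 = 1529^2 mod 3477 = 1297.

1529, 1297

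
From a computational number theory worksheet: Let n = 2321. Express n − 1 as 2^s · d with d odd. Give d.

Halving: 2320 → 1160 → 580 → 290 → 145; 145 is odd.
So 2320 = 2^4 · 145.

145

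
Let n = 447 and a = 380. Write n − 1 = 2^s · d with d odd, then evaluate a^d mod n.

n − 1 = 446 = 2^1 · 223, so s = 1 and d = 223.
Repeated squaring mod 447: 380^1 ≡ 380, 380^2 ≡ 19, 380^4 ≡ 361, 380^8 ≡ 244, 380^16 ≡ 85, 380^32 ≡ 73, 380^64 ≡ 412, 380^128 ≡ 331.
223 = 128 + 64 + 16 + 8 + 4 + 2 + 1, so 380^223 ≡ 331·412·85·244·361·19·380 ≡ 380 (mod 447).

380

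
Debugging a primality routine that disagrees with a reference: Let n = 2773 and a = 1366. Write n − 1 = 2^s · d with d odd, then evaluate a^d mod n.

1343

n − 1 = 2772 = 2^2 · 693, so s = 2 and d = 693.
1366^693 mod 2773 = 1343.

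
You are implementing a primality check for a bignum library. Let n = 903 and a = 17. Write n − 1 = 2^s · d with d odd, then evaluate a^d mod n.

n − 1 = 902 = 2^1 · 451, so s = 1 and d = 451.
Repeated squaring mod 903: 17^1 ≡ 17, 17^2 ≡ 289, 17^4 ≡ 445, 17^8 ≡ 268, 17^16 ≡ 487, 17^32 ≡ 583, 17^64 ≡ 361, 17^128 ≡ 289, 17^256 ≡ 445.
451 = 256 + 128 + 64 + 2 + 1, so 17^451 ≡ 445·289·361·289·17 ≡ 353 (mod 903).

353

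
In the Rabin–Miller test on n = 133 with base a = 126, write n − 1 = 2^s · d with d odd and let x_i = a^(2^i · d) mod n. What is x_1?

n − 1 = 132 = 2^2 · 33, so s = 2 and d = 33.
x_0 = 126^33 mod 133 = 56.
x_1 = 56^2 mod 133 = 77.

77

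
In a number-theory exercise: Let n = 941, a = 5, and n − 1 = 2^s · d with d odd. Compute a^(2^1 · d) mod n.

1

n − 1 = 940 = 2^2 · 235, so s = 2 and d = 235.
Repeated squaring mod 941: 5^1 ≡ 5, 5^2 ≡ 25, 5^4 ≡ 625, 5^8 ≡ 110, 5^16 ≡ 808, 5^32 ≡ 751, 5^64 ≡ 342, 5^128 ≡ 280.
235 = 128 + 64 + 32 + 8 + 2 + 1, so 5^235 ≡ 280·342·751·110·25·5 ≡ 1 (mod 941).
x_0 = 1.
x_1 = 1^2 mod 941 = 1.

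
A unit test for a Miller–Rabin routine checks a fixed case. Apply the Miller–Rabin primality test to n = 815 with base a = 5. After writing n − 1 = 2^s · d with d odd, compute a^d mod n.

790

n − 1 = 814 = 2^1 · 407, so s = 1 and d = 407.
5^407 mod 815 = 790.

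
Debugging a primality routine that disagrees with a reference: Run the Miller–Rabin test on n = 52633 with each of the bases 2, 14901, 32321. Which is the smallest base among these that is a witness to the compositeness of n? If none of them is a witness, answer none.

n − 1 = 52632 = 2^3 · 6579, so s = 3 and d = 6579.
Base 2: x_0 = 2^6579 mod 52633 = 1. x_0 = 1, so 2 is not a witness.
Base 14901: x_0 = 14901^6579 mod 52633 = 52632. x_0 = 52632 ≡ −1, so 14901 is not a witness.
Base 32321: x_0 = 32321^6579 mod 52633 = 1. x_0 = 1, so 32321 is not a witness.
No listed base is a witness for 52633.

none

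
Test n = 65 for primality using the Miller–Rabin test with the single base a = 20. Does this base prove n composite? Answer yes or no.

n − 1 = 64 = 2^6 · 1, so s = 6 and d = 1.
x_0 = 20^1 mod 65 = 20.
x_0 is neither 1 nor 64, so continue squaring.
x_1 = 20^2 mod 65 = 10.
x_2 = 10^2 mod 65 = 35.
x_3 = 35^2 mod 65 = 55.
x_4 = 55^2 mod 65 = 35.
x_5 = 35^2 mod 65 = 55.
Reached i = s−1 = 5 without hitting −1: 20 is a Miller–Rabin witness and 65 is composite.

yes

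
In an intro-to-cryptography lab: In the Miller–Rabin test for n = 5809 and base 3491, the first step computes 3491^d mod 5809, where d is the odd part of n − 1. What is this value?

3233

n − 1 = 5808 = 2^4 · 363, so s = 4 and d = 363.
Repeated squaring mod 5809: 3491^1 ≡ 3491, 3491^2 ≡ 5608, 3491^4 ≡ 5547, 3491^8 ≡ 4745, 3491^16 ≡ 5150, 3491^32 ≡ 4415, 3491^64 ≡ 3030, 3491^128 ≡ 2680, 3491^256 ≡ 2476.
363 = 256 + 64 + 32 + 8 + 2 + 1, so 3491^363 ≡ 2476·3030·4415·4745·5608·3491 ≡ 3233 (mod 5809).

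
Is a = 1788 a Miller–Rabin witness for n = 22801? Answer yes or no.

yes

n − 1 = 22800 = 2^4 · 1425, so s = 4 and d = 1425.
x_0 = 1788^1425 mod 22801 = 2719.
x_0 is neither 1 nor 22800, so continue squaring.
x_1 = 2719^2 mod 22801 = 5437.
x_2 = 5437^2 mod 22801 = 10873.
x_3 = 10873^2 mod 22801 = 21745.
Reached i = s−1 = 3 without hitting −1: 1788 is a Miller–Rabin witness and 22801 is composite.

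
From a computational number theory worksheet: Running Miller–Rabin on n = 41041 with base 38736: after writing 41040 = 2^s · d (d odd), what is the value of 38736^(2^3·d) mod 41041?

1

n − 1 = 41040 = 2^4 · 2565, so s = 4 and d = 2565.
x_0 = 38736^2565 mod 41041 = 14587.
x_1 = 14587^2 mod 41041 = 24025.
x_2 = 24025^2 mod 41041 = 1.
x_3 = 1^2 mod 41041 = 1.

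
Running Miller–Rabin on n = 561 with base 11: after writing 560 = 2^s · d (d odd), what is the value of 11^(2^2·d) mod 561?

n − 1 = 560 = 2^4 · 35, so s = 4 and d = 35.
x_0 = 11^35 mod 561 = 209.
x_1 = 209^2 mod 561 = 484.
x_2 = 484^2 mod 561 = 319.

319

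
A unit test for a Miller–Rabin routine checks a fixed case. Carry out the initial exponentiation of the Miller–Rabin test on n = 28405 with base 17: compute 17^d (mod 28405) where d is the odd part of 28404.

19837

n − 1 = 28404 = 2^2 · 7101, so s = 2 and d = 7101.
17^7101 mod 28405 = 19837.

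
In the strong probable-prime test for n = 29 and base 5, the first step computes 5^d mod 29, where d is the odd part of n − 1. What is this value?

n − 1 = 28 = 2^2 · 7, so s = 2 and d = 7.
Repeated squaring mod 29: 5^1 ≡ 5, 5^2 ≡ 25, 5^4 ≡ 16.
7 = 4 + 2 + 1, so 5^7 ≡ 16·25·5 ≡ 28 (mod 29).

28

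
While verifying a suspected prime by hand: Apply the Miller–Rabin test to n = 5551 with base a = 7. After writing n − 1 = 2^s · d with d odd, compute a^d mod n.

5257

n − 1 = 5550 = 2^1 · 2775, so s = 1 and d = 2775.
7^2775 mod 5551 = 5257.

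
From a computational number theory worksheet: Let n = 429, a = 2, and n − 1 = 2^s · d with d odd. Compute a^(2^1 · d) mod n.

n − 1 = 428 = 2^2 · 107, so s = 2 and d = 107.
x_0 = 2^107 mod 429 = 293.
x_1 = 293^2 mod 429 = 49.

49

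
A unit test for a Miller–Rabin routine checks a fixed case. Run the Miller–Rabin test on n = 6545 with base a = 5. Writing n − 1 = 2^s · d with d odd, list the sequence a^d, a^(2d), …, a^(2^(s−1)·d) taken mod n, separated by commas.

845, 620, 4790, 3875

n − 1 = 6544 = 2^4 · 409, so s = 4 and d = 409.
x_0 = 5^409 mod 6545 = 845.
x_1 = 845^2 mod 6545 = 620.
x_2 = 620^2 mod 6545 = 4790.
x_3 = 4790^2 mod 6545 = 3875.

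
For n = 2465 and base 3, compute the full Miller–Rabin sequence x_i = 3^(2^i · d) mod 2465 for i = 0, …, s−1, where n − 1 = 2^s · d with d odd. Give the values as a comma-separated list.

2018, 144, 1016, 1886, 1

n − 1 = 2464 = 2^5 · 77, so s = 5 and d = 77.
x_0 = 3^77 mod 2465 = 2018.
x_1 = 2018^2 mod 2465 = 144.
x_2 = 144^2 mod 2465 = 1016.
x_3 = 1016^2 mod 2465 = 1886.
x_4 = 1886^2 mod 2465 = 1.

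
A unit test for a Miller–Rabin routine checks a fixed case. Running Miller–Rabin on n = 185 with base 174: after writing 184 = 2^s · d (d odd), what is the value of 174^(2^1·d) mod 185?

26

n − 1 = 184 = 2^3 · 23, so s = 3 and d = 23.
Repeated squaring mod 185: 174^1 ≡ 174, 174^2 ≡ 121, 174^4 ≡ 26, 174^8 ≡ 121, 174^16 ≡ 26.
23 = 16 + 4 + 2 + 1, so 174^23 ≡ 26·26·121·174 ≡ 84 (mod 185).
x_0 = 84.
x_1 = 84^2 mod 185 = 26.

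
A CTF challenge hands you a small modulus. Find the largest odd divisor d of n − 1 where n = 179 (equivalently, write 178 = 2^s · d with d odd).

Halving: 178 → 89; 89 is odd.
So 178 = 2^1 · 89.

89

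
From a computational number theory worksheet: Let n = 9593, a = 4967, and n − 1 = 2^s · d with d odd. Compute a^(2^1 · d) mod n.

n − 1 = 9592 = 2^3 · 1199, so s = 3 and d = 1199.
x_0 = 4967^1199 mod 9593 = 8391.
x_1 = 8391^2 mod 9593 = 5854.

5854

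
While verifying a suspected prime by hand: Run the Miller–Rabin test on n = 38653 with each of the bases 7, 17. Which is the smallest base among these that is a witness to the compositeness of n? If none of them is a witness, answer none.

none

n − 1 = 38652 = 2^2 · 9663, so s = 2 and d = 9663.
Base 7: x_0 = 7^9663 mod 38653 = 6606. x_0 is neither 1 nor 38652, so continue squaring. x_1 = 6606^2 mod 38653 = 38652. x_1 ≡ −1, so 7 is not a witness.
Base 17: x_0 = 17^9663 mod 38653 = 32047. x_0 is neither 1 nor 38652, so continue squaring. x_1 = 32047^2 mod 38653 = 38652. x_1 ≡ −1, so 17 is not a witness.
No listed base is a witness for 38653.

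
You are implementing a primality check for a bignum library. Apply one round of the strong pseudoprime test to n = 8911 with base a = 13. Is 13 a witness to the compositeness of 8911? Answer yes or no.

n − 1 = 8910 = 2^1 · 4455, so s = 1 and d = 4455.
x_0 = 13^4455 mod 8911 = 8910.
x_0 = 8910 ≡ −1, so 13 is not a witness.

no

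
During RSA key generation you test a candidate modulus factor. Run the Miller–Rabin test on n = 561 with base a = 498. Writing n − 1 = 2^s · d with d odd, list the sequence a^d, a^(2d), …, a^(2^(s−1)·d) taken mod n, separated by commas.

n − 1 = 560 = 2^4 · 35, so s = 4 and d = 35.
x_0 = 498^35 mod 561 = 210.
x_1 = 210^2 mod 561 = 342.
x_2 = 342^2 mod 561 = 276.
x_3 = 276^2 mod 561 = 441.

210, 342, 276, 441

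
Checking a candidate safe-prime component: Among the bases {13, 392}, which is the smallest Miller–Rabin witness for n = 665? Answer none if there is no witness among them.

13

n − 1 = 664 = 2^3 · 83, so s = 3 and d = 83.
Base 13: x_0 = 13^83 mod 665 = 97. x_0 is neither 1 nor 664, so continue squaring. x_1 = 97^2 mod 665 = 99. x_2 = 99^2 mod 665 = 491. Reached i = s−1 = 2 without hitting −1: 13 is a Miller–Rabin witness and 665 is composite.
Base 392: x_0 = 392^83 mod 665 = 483. x_0 is neither 1 nor 664, so continue squaring. x_1 = 483^2 mod 665 = 539. x_2 = 539^2 mod 665 = 581. Reached i = s−1 = 2 without hitting −1: 392 is a Miller–Rabin witness and 665 is composite.
The smallest witness among the given bases is 13.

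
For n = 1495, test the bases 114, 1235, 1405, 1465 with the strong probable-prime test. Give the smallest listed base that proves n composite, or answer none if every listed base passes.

1235

n − 1 = 1494 = 2^1 · 747, so s = 1 and d = 747.
Base 114: x_0 = 114^747 mod 1495 = 1494. x_0 = 1494 ≡ −1, so 114 is not a witness.
Base 1235: x_0 = 1235^747 mod 1495 = 910. x_0 ∉ {1, 1494} and s = 1, so 1235 is a Miller–Rabin witness and 1495 is composite.
Base 1405: x_0 = 1405^747 mod 1495 = 495. x_0 ∉ {1, 1494} and s = 1, so 1405 is a Miller–Rabin witness and 1495 is composite.
Base 1465: x_0 = 1465^747 mod 1495 = 105. x_0 ∉ {1, 1494} and s = 1, so 1465 is a Miller–Rabin witness and 1495 is composite.
The smallest witness among the given bases is 1235.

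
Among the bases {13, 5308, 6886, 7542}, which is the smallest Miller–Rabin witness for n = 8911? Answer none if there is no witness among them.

n − 1 = 8910 = 2^1 · 4455, so s = 1 and d = 4455.
Base 13: x_0 = 13^4455 mod 8911 = 8910. x_0 = 8910 ≡ −1, so 13 is not a witness.
Base 5308: x_0 = 5308^4455 mod 8911 = 1. x_0 = 1, so 5308 is not a witness.
Base 6886: x_0 = 6886^4455 mod 8911 = 8910. x_0 = 8910 ≡ −1, so 6886 is not a witness.
Base 7542: x_0 = 7542^4455 mod 8911 = 8910. x_0 = 8910 ≡ −1, so 7542 is not a witness.
No listed base is a witness for 8911.

none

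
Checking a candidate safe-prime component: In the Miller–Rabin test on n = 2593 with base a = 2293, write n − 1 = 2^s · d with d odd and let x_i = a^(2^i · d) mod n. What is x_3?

2592

n − 1 = 2592 = 2^5 · 81, so s = 5 and d = 81.
Repeated squaring mod 2593: 2293^1 ≡ 2293, 2293^2 ≡ 1838, 2293^4 ≡ 2158, 2293^8 ≡ 2529, 2293^16 ≡ 1503, 2293^32 ≡ 506, 2293^64 ≡ 1922.
81 = 64 + 16 + 1, so 2293^81 ≡ 1922·1503·2293 ≡ 67 (mod 2593).
x_0 = 67.
x_1 = 67^2 mod 2593 = 1896.
x_2 = 1896^2 mod 2593 = 918.
x_3 = 918^2 mod 2593 = 2592.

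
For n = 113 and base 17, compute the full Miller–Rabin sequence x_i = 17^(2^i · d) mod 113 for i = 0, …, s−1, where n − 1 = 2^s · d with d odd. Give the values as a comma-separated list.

n − 1 = 112 = 2^4 · 7, so s = 4 and d = 7.
x_0 = 17^7 mod 113 = 78.
x_1 = 78^2 mod 113 = 95.
x_2 = 95^2 mod 113 = 98.
x_3 = 98^2 mod 113 = 112.

78, 95, 98, 112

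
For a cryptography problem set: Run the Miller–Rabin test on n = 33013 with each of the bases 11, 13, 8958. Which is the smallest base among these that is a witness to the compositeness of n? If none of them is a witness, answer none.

none

n − 1 = 33012 = 2^2 · 8253, so s = 2 and d = 8253.
Base 11: x_0 = 11^8253 mod 33013 = 19203. x_0 is neither 1 nor 33012, so continue squaring. x_1 = 19203^2 mod 33013 = 33012. x_1 ≡ −1, so 11 is not a witness.
Base 13: x_0 = 13^8253 mod 33013 = 19203. x_0 is neither 1 nor 33012, so continue squaring. x_1 = 19203^2 mod 33013 = 33012. x_1 ≡ −1, so 13 is not a witness.
Base 8958: x_0 = 8958^8253 mod 33013 = 13810. x_0 is neither 1 nor 33012, so continue squaring. x_1 = 13810^2 mod 33013 = 33012. x_1 ≡ −1, so 8958 is not a witness.
No listed base is a witness for 33013.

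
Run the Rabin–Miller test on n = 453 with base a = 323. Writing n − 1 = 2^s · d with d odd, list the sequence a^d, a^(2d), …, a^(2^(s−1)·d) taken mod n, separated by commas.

176, 172

n − 1 = 452 = 2^2 · 113, so s = 2 and d = 113.
x_0 = 323^113 mod 453 = 176.
x_1 = 176^2 mod 453 = 172.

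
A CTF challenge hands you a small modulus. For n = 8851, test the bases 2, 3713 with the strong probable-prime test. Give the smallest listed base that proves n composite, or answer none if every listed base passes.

n − 1 = 8850 = 2^1 · 4425, so s = 1 and d = 4425.
Base 2: x_0 = 2^4425 mod 8851 = 4590. x_0 ∉ {1, 8850} and s = 1, so 2 is a Miller–Rabin witness and 8851 is composite.
Base 3713: x_0 = 3713^4425 mod 8851 = 7610. x_0 ∉ {1, 8850} and s = 1, so 3713 is a Miller–Rabin witness and 8851 is composite.
The smallest witness among the given bases is 2.

2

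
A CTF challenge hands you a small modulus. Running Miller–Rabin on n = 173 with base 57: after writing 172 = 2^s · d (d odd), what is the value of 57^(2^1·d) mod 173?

n − 1 = 172 = 2^2 · 43, so s = 2 and d = 43.
x_0 = 57^43 mod 173 = 1.
x_1 = 1^2 mod 173 = 1.

1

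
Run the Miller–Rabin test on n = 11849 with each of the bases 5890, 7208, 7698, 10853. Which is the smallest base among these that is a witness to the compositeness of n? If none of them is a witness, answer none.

n − 1 = 11848 = 2^3 · 1481, so s = 3 and d = 1481.
Base 5890: x_0 = 5890^1481 mod 11849 = 5890. x_0 is neither 1 nor 11848, so continue squaring. x_1 = 5890^2 mod 11849 = 10077. x_2 = 10077^2 mod 11849 = 11848. x_2 ≡ −1, so 5890 is not a witness.
Base 7208: x_0 = 7208^1481 mod 11849 = 10693. x_0 is neither 1 nor 11848, so continue squaring. x_1 = 10693^2 mod 11849 = 9248. x_2 = 9248^2 mod 11849 = 11271. Reached i = s−1 = 2 without hitting −1: 7208 is a Miller–Rabin witness and 11849 is composite.
Base 7698: x_0 = 7698^1481 mod 11849 = 564. x_0 is neither 1 nor 11848, so continue squaring. x_1 = 564^2 mod 11849 = 10022. x_2 = 10022^2 mod 11849 = 8360. Reached i = s−1 = 2 without hitting −1: 7698 is a Miller–Rabin witness and 11849 is composite.
Base 10853: x_0 = 10853^1481 mod 11849 = 3801. x_0 is neither 1 nor 11848, so continue squaring. x_1 = 3801^2 mod 11849 = 3670. x_2 = 3670^2 mod 11849 = 8436. Reached i = s−1 = 2 without hitting −1: 10853 is a Miller–Rabin witness and 11849 is composite.
The smallest witness among the given bases is 7208.

7208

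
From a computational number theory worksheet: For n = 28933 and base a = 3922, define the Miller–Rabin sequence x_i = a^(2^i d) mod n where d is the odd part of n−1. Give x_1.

1

n − 1 = 28932 = 2^2 · 7233, so s = 2 and d = 7233.
x_0 = 3922^7233 mod 28933 = 1.
x_1 = 1^2 mod 28933 = 1.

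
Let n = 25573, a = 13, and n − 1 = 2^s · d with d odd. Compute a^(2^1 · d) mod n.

4472

n − 1 = 25572 = 2^2 · 6393, so s = 2 and d = 6393.
x_0 = 13^6393 mod 25573 = 23791.
x_1 = 23791^2 mod 25573 = 4472.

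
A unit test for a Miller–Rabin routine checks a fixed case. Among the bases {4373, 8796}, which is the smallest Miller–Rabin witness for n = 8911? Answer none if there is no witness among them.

8796

n − 1 = 8910 = 2^1 · 4455, so s = 1 and d = 4455.
Base 4373: x_0 = 4373^4455 mod 8911 = 8910. x_0 = 8910 ≡ −1, so 4373 is not a witness.
Base 8796: x_0 = 8796^4455 mod 8911 = 6098. x_0 ∉ {1, 8910} and s = 1, so 8796 is a Miller–Rabin witness and 8911 is composite.
The smallest witness among the given bases is 8796.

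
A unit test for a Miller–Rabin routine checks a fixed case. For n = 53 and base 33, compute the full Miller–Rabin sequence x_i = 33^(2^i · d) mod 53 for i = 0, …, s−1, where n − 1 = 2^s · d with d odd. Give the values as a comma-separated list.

23, 52

n − 1 = 52 = 2^2 · 13, so s = 2 and d = 13.
x_0 = 33^13 mod 53 = 23.
x_1 = 23^2 mod 53 = 52.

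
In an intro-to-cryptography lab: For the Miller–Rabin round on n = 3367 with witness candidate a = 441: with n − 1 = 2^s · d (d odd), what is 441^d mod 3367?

2443

n − 1 = 3366 = 2^1 · 1683, so s = 1 and d = 1683.
Repeated squaring mod 3367: 441^1 ≡ 441, 441^2 ≡ 2562, 441^4 ≡ 1561, 441^8 ≡ 2380, 441^16 ≡ 1106, 441^32 ≡ 1015, 441^64 ≡ 3290, 441^128 ≡ 2562, 441^256 ≡ 1561, 441^512 ≡ 2380, 441^1024 ≡ 1106.
1683 = 1024 + 512 + 128 + 16 + 2 + 1, so 441^1683 ≡ 1106·2380·2562·1106·2562·441 ≡ 2443 (mod 3367).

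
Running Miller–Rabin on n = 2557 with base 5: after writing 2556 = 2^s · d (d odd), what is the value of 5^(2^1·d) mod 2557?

2556

n − 1 = 2556 = 2^2 · 639, so s = 2 and d = 639.
Repeated squaring mod 2557: 5^1 ≡ 5, 5^2 ≡ 25, 5^4 ≡ 625, 5^8 ≡ 1961, 5^16 ≡ 2350, 5^32 ≡ 1937, 5^64 ≡ 850, 5^128 ≡ 1426, 5^256 ≡ 661, 5^512 ≡ 2231.
639 = 512 + 64 + 32 + 16 + 8 + 4 + 2 + 1, so 5^639 ≡ 2231·850·1937·2350·1961·625·25·5 ≡ 611 (mod 2557).
x_0 = 611.
x_1 = 611^2 mod 2557 = 2556.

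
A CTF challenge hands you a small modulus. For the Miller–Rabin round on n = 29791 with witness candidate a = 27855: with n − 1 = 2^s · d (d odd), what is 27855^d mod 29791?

n − 1 = 29790 = 2^1 · 14895, so s = 1 and d = 14895.
27855^14895 mod 29791 = 17762.

17762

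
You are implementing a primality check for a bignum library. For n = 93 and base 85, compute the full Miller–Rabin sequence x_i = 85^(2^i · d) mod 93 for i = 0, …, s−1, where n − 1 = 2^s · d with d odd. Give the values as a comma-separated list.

46, 70

n − 1 = 92 = 2^2 · 23, so s = 2 and d = 23.
x_0 = 85^23 mod 93 = 46.
x_1 = 46^2 mod 93 = 70.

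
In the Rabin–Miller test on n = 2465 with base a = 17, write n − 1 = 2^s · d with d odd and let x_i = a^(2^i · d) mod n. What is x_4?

n − 1 = 2464 = 2^5 · 77, so s = 5 and d = 77.
x_0 = 17^77 mod 2465 = 17.
x_1 = 17^2 mod 2465 = 289.
x_2 = 289^2 mod 2465 = 2176.
x_3 = 2176^2 mod 2465 = 2176.
x_4 = 2176^2 mod 2465 = 2176.

2176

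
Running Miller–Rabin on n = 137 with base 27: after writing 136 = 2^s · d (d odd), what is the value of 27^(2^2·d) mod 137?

n − 1 = 136 = 2^3 · 17, so s = 3 and d = 17.
x_0 = 27^17 mod 137 = 96.
x_1 = 96^2 mod 137 = 37.
x_2 = 37^2 mod 137 = 136.

136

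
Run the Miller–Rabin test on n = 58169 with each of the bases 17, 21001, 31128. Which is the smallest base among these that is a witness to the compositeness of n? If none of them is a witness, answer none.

n − 1 = 58168 = 2^3 · 7271, so s = 3 and d = 7271.
Base 17: x_0 = 17^7271 mod 58169 = 53181. x_0 is neither 1 nor 58168, so continue squaring. x_1 = 53181^2 mod 58169 = 41981. x_2 = 41981^2 mod 58169 = 58168. x_2 ≡ −1, so 17 is not a witness.
Base 21001: x_0 = 21001^7271 mod 58169 = 7172. x_0 is neither 1 nor 58168, so continue squaring. x_1 = 7172^2 mod 58169 = 16188. x_2 = 16188^2 mod 58169 = 58168. x_2 ≡ −1, so 21001 is not a witness.
Base 31128: x_0 = 31128^7271 mod 58169 = 7172. x_0 is neither 1 nor 58168, so continue squaring. x_1 = 7172^2 mod 58169 = 16188. x_2 = 16188^2 mod 58169 = 58168. x_2 ≡ −1, so 31128 is not a witness.
No listed base is a witness for 58169.

none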